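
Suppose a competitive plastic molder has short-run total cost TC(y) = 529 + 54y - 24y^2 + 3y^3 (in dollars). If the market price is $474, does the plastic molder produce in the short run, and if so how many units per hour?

Produce at y = 10

From TC, MC = TC'(y) = 54 - 48y + 9y^2 and AVC = VC/y = 54 - 24y + 3y^2.
AVC hits its minimum where MC = AVC, at y = 4, giving min AVC = 54 - 24·4 + 3·4^2 = $6.
Because $474 ≥ $6, revenue can cover variable cost; the firm operates.
Set P = MC: 474 = 54 - 48y + 9y^2 → -420 - 48y + 9y^2 = 0. The roots are y = -14/3 and y = 10; the profit-maximizing output is on the rising part of MC, so y* = 10.
Check: AVC at y = 10 is $114 ≤ P, so revenue covers variable cost.
Profit = P·y − TC = 474·10 − 1669 = $3071.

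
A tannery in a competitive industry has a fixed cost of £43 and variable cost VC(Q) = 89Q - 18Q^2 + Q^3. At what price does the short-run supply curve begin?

Short-run supply begins at min AVC. From VC = 89Q - 18Q^2 + Q^3, AVC = 89 - 18Q + Q^2.
dAVC/dQ = -18 + 2Q = 0 gives Q = 9. min AVC = 89 - 18·9 + 9^2 = 8.
So the shutdown price is £8.

£8 per unit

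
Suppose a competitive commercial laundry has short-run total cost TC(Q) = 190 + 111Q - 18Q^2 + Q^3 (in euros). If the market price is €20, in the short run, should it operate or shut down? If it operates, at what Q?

Strip out fixed cost: VC = 111Q - 18Q^2 + Q^3. Then AVC = 111 - 18Q + Q^2 and MC = 111 - 36Q + 3Q^2.
AVC hits its minimum where MC = AVC, at Q = 9, giving min AVC = 111 - 18·9 + 9^2 = €30.
Since P = €20 < min AVC = €30, price fails to cover variable cost at any output.
Shutting down limits the loss to fixed cost, €190.

Shut down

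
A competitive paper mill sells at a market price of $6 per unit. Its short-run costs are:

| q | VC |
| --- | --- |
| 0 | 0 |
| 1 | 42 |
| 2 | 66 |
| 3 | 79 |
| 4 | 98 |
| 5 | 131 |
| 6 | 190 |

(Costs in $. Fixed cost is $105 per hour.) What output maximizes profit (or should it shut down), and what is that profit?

q = 0 (shut down); profit = -$105

Compute π = P·q − TC at each output: q=0: -105; q=1: -141; q=2: -159; q=3: -166; q=4: -179; q=5: -206; q=6: -259.
Profit is highest at q = 0. Equivalently, the lowest AVC in the table is 98/4 ≈ $24.50 at q = 4, and P = $6 falls below it — price never covers variable cost, so the firm shuts down and loses only its fixed cost.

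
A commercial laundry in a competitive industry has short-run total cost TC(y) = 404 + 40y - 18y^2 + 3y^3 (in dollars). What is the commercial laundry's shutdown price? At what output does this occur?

The shutdown price is the minimum of AVC. VC = 40y - 18y^2 + 3y^3, so AVC = 40 - 18y + 3y^2.
dAVC/dy = -18 + 6y = 0 gives y = 3. min AVC = 40 - 18·3 + 3·3^2 = 13.
For P < $13 the firm produces nothing.

$13 per unit, at y = 3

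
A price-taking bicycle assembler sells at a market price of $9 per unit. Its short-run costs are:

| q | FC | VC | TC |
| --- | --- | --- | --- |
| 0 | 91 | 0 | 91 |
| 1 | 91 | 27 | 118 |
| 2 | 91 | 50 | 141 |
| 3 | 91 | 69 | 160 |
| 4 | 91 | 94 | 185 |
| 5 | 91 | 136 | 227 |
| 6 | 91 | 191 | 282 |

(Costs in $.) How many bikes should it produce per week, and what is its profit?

Profit at each row (π = 9q − TC): q=0: -91; q=1: -109; q=2: -123; q=3: -133; q=4: -149; q=5: -182; q=6: -228.
Profit is highest at q = 0. Equivalently, the lowest AVC in the table is 69/3 ≈ $23 at q = 3, and P = $9 falls below it — price never covers variable cost, so the firm shuts down and loses only its fixed cost.

q = 0 (shut down); profit = -$91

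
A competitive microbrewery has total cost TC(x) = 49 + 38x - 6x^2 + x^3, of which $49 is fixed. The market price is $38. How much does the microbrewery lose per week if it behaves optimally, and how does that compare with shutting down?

Profit = -$17 at x = 4

AVC = 38 - 6x + x^2 has its minimum $29 at x = 3; price $38 clears that bar, so the firm operates.
MC = 38 - 12x + 3x^2. Setting P = MC and taking the root on the rising branch gives x* = 4.
TR = 38·4 = 152. TC = 49 + 120 = 169. Profit = 152 − 169 = -$17.
That loss of $17 beats the $49 the firm would lose by shutting down; producing recovers $32 of fixed cost.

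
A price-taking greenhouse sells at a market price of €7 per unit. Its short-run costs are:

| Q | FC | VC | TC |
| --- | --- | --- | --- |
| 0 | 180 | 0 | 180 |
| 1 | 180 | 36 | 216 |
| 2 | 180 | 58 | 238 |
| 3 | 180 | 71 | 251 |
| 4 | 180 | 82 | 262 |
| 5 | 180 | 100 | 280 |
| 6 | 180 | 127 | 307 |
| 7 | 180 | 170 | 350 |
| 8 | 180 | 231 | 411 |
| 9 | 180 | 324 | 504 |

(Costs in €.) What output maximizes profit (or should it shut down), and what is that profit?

Compute π = P·Q − TC at each output: Q=0: -180; Q=1: -209; Q=2: -224; Q=3: -230; Q=4: -234; Q=5: -245; Q=6: -265; Q=7: -301; Q=8: -355; Q=9: -441.
Profit is highest at Q = 0. Equivalently, the lowest AVC in the table is 100/5 ≈ €20 at Q = 5, and P = €7 falls below it — price never covers variable cost, so the firm shuts down and loses only its fixed cost.

Q = 0 (shut down); profit = -€180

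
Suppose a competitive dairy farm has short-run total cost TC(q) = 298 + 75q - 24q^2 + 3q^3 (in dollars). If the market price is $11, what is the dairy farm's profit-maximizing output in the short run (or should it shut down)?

Shut down

From TC, MC = TC'(q) = 75 - 48q + 9q^2 and AVC = VC/q = 75 - 24q + 3q^2.
The AVC parabola has its vertex at q = 24/6 = 4, where AVC = 75 - 24·4 + 3·4^2 = $27.
Since P = $11 < min AVC = $27, price fails to cover variable cost at any output.
Shutting down limits the loss to fixed cost, $298.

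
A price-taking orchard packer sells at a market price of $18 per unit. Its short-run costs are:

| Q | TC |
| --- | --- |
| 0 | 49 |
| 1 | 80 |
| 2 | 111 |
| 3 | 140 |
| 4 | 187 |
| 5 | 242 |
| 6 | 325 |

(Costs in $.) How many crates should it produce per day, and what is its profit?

Compute π = P·Q − TC at each output: Q=0: -49; Q=1: -62; Q=2: -75; Q=3: -86; Q=4: -115; Q=5: -152; Q=6: -217.
Profit is highest at Q = 0. Equivalently, the lowest AVC in the table is 91/3 ≈ $30.33 at Q = 3, and P = $18 falls below it — price never covers variable cost, so the firm shuts down and loses only its fixed cost.

Q = 0 (shut down); profit = -$49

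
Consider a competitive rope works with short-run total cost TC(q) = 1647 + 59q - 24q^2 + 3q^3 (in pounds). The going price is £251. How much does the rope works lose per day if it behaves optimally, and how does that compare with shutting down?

Profit = -£111 at q = 8

AVC = 59 - 24q + 3q^2; min AVC = £11 at q = 4. Since P = £251 ≥ min AVC, the firm produces.
With MC = 59 - 48q + 9q^2, P = MC on the upward-sloping part at q* = 8.
TR = 251·8 = 2008. TC = 1647 + 472 = 2119. Profit = 2008 − 2119 = -£111.
That loss of £111 beats the £1647 the firm would lose by shutting down; producing recovers £1536 of fixed cost.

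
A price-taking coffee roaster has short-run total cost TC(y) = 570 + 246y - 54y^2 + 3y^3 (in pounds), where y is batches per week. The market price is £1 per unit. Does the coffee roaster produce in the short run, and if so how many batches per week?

Shut down

Variable cost is VC = 246y - 54y^2 + 3y^3, so AVC = VC/y = 246 - 54y + 3y^2 and MC = dTC/dy = 246 - 108y + 9y^2.
AVC is minimized where dAVC/dy = -54 + 6y = 0, at y = 9; min AVC = 246 - 54·9 + 3·9^2 = £3.
With P < min AVC (£1 < £3), every unit sold adds to the loss.
Best response: produce nothing and absorb the £570 fixed cost.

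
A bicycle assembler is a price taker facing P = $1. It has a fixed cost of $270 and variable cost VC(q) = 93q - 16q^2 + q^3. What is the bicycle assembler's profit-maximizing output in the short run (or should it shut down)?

Strip out fixed cost: VC = 93q - 16q^2 + q^3. Then AVC = 93 - 16q + q^2 and MC = 93 - 32q + 3q^2.
The AVC parabola has its vertex at q = 16/2 = 8, where AVC = 93 - 16·8 + 8^2 = $29.
P = $1 lies below min AVC = $29; no output level covers variable cost.
Shutting down limits the loss to fixed cost, $270.

Shut down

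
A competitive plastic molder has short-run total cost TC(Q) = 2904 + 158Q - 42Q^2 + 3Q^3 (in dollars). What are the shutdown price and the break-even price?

Shutdown price = $11; break-even price = $323

AVC = 158 - 42Q + 3Q^2; minimized at Q = 7, giving min AVC = $11. That is the shutdown price.
ATC = 2904/Q + 158 - 42Q + 3Q^2. Setting dATC/dQ = −2904/Q^2 − 42 + 6Q = 0 gives Q = 11 (since 6·11^3 − 42·11^2 = 2904).
min ATC = 2904/11 + 158 − 42·11 + 3·11^2 = $323. That is the break-even price.
For $11 ≤ P < $323 the firm produces at a loss; below $11 it shuts down.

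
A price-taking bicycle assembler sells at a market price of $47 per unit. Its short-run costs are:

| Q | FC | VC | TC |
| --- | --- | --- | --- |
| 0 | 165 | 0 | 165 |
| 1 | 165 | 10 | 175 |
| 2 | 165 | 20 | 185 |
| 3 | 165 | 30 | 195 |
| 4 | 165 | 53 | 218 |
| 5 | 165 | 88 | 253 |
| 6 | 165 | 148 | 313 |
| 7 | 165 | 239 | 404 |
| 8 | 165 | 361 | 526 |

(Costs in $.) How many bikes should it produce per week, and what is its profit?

Compute π = P·Q − TC at each output: Q=0: -165; Q=1: -128; Q=2: -91; Q=3: -54; Q=4: -30; Q=5: -18; Q=6: -31; Q=7: -75; Q=8: -150.
Profit is maximized at Q = 5. AVC there is 88/5 = $17.60 ≤ P, so producing beats shutting down (which would give -$165).

Q = 5; profit = -$18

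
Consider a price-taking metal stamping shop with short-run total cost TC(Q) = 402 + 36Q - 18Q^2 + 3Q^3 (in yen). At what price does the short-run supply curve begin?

Short-run supply begins at min AVC. From VC = 36Q - 18Q^2 + 3Q^3, AVC = 36 - 18Q + 3Q^2.
At the minimum of AVC, MC = AVC. MC = 36 - 36Q + 9Q^2; setting MC = AVC gives 6Q^2 - 18Q = 0, so Q = 3. min AVC = 9.
For P < ¥9 the firm produces nothing.

¥9 per unit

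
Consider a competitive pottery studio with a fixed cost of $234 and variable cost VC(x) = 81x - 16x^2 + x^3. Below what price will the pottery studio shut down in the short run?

The shutdown price is the minimum of AVC. VC = 81x - 16x^2 + x^3, so AVC = 81 - 16x + x^2.
dAVC/dx = -16 + 2x = 0 gives x = 8. min AVC = 81 - 16·8 + 8^2 = 17.
For P < $17 the firm produces nothing.

$17 per unit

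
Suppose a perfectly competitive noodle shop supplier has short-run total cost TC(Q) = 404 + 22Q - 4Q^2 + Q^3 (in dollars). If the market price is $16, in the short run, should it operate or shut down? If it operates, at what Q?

Shut down

Strip out fixed cost: VC = 22Q - 4Q^2 + Q^3. Then AVC = 22 - 4Q + Q^2 and MC = 22 - 8Q + 3Q^2.
The AVC parabola has its vertex at Q = 4/2 = 2, where AVC = 22 - 4·2 + 2^2 = $18.
P = $16 lies below min AVC = $18; no output level covers variable cost.
Best response: produce nothing and absorb the $404 fixed cost.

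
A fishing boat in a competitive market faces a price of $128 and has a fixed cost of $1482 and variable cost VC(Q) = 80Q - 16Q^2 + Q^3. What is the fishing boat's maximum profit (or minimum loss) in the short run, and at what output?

Profit = -$330 at Q = 12

AVC = 80 - 16Q + Q^2 has its minimum $16 at Q = 8; price $128 clears that bar, so the firm operates.
With MC = 80 - 32Q + 3Q^2, P = MC on the upward-sloping part at Q* = 12.
TR = 128·12 = 1536. TC = 1482 + 384 = 1866. Profit = 1536 − 1866 = -$330.
By producing, the firm covers all variable cost plus $1152 of fixed cost; shutting down would lose the full $1482.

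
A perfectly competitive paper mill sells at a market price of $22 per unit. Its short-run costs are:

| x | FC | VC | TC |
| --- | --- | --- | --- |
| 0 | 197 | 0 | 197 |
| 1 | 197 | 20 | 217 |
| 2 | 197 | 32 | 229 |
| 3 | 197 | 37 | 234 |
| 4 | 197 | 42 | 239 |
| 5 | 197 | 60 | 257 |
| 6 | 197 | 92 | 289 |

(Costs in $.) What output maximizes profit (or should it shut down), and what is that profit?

Tabulate TR − TC: x=0: -197; x=1: -195; x=2: -185; x=3: -168; x=4: -151; x=5: -147; x=6: -157.
Profit is maximized at x = 5. AVC there is 60/5 = $12 ≤ P, so producing beats shutting down (which would give -$197).

x = 5; profit = -$147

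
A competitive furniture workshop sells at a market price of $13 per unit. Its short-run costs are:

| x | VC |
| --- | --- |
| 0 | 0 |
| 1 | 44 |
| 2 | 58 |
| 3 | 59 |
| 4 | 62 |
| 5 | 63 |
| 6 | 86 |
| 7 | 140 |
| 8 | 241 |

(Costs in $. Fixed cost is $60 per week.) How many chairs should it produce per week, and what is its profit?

Profit at each row (π = 13x − TC): x=0: -60; x=1: -91; x=2: -92; x=3: -80; x=4: -70; x=5: -58; x=6: -68; x=7: -109; x=8: -197.
Profit is maximized at x = 5. AVC there is 63/5 = $12.60 ≤ P, so producing beats shutting down (which would give -$60).

x = 5; profit = -$58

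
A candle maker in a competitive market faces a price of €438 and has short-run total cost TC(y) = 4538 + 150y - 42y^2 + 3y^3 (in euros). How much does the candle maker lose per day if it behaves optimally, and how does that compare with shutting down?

Profit = -€218 at y = 12

AVC = 150 - 42y + 3y^2 has its minimum €3 at y = 7; price €438 clears that bar, so the firm operates.
MC = 150 - 84y + 9y^2. Setting P = MC and taking the root on the rising branch gives y* = 12.
TR = 438·12 = 5256. TC = 4538 + 936 = 5474. Profit = 5256 − 5474 = -€218.
Shutting down would mean losing the fixed cost of €4538, so operating at a loss of €218 is better by €4320.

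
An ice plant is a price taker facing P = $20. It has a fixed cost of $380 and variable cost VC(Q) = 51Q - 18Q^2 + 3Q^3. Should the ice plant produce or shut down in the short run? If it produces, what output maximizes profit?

From TC, MC = TC'(Q) = 51 - 36Q + 9Q^2 and AVC = VC/Q = 51 - 18Q + 3Q^2.
AVC hits its minimum where MC = AVC, at Q = 3, giving min AVC = 51 - 18·3 + 3·3^2 = $24.
P = $20 lies below min AVC = $24; no output level covers variable cost.
The firm minimizes its loss by shutting down and losing only its fixed cost of $380.

Shut down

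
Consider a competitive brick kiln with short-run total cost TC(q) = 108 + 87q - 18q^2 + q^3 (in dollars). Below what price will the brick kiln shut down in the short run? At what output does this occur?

The shutdown price is the minimum of AVC. VC = 87q - 18q^2 + q^3, so AVC = 87 - 18q + q^2.
At the minimum of AVC, MC = AVC. MC = 87 - 36q + 3q^2; setting MC = AVC gives 2q^2 - 18q = 0, so q = 9. min AVC = 6.
The firm shuts down for any P below $6.

$6 per unit, at q = 9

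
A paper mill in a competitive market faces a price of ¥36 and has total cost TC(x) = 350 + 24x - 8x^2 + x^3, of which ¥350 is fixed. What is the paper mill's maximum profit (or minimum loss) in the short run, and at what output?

Profit = -¥206 at x = 6

AVC = 24 - 8x + x^2 has its minimum ¥8 at x = 4; price ¥36 clears that bar, so the firm operates.
MC = 24 - 16x + 3x^2. Setting P = MC and taking the root on the rising branch gives x* = 6.
TR = 36·6 = 216. TC = 350 + 72 = 422. Profit = 216 − 422 = -¥206.
That loss of ¥206 beats the ¥350 the firm would lose by shutting down; producing recovers ¥144 of fixed cost.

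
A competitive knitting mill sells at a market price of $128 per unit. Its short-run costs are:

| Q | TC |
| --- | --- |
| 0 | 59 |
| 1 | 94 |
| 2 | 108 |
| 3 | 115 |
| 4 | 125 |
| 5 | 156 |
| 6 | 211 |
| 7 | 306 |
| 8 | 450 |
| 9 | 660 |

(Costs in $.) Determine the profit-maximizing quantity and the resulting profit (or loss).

Compute π = P·Q − TC at each output: Q=0: -59; Q=1: 34; Q=2: 148; Q=3: 269; Q=4: 387; Q=5: 484; Q=6: 557; Q=7: 590; Q=8: 574; Q=9: 492.
Profit is maximized at Q = 7. AVC there is 247/7 = $35.29 ≤ P, so producing beats shutting down (which would give -$59).

Q = 7; profit = $590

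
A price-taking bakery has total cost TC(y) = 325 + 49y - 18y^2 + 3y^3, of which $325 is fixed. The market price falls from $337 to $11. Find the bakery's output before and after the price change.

Output falls from 8 to 0 (the firm shuts down)

MC = 49 - 36y + 9y^2; the shutdown threshold is min AVC = $22 (at y = 3).
At P = $337 ≥ min AVC, set P = MC on the rising branch: y = 8.
At P = $11 < min AVC = $22, price no longer covers variable cost at any output, so the firm shuts down: y = 0.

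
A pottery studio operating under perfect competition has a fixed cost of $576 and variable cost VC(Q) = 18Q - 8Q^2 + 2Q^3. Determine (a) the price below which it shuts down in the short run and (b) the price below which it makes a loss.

Shutdown price = min AVC. AVC = 18 - 8Q + 2Q^2, with vertex at Q = 2 and minimum $10.
ATC = 576/Q + 18 - 8Q + 2Q^2. Setting dATC/dQ = −576/Q^2 − 8 + 4Q = 0 gives Q = 6 (since 4·6^3 − 8·6^2 = 576).
min ATC = 576/6 + 18 − 8·6 + 2·6^2 = $138. That is the break-even price.
Between these two prices the firm operates at a loss; above $138 it earns a profit.

Shutdown price = $10; break-even price = $138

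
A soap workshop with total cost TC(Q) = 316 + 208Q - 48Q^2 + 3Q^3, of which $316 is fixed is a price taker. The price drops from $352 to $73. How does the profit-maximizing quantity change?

Output falls from 12 to 9

MC = 208 - 96Q + 9Q^2; the shutdown threshold is min AVC = $16 (at Q = 8).
At P = $352 ≥ min AVC, set P = MC on the rising branch: Q = 12.
At P = $73 ≥ min AVC, set P = MC: Q = 9. The firm stays open but cuts output.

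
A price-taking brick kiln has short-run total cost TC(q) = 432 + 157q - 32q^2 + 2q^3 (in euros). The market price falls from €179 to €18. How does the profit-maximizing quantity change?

Output falls from 11 to 0 (the firm shuts down)

AVC = 157 - 32q + 2q^2, minimized at q = 8 where min AVC = €29. MC = 157 - 64q + 6q^2.
With P = €179 above the shutdown price, P = MC gives q = 11.
At P = €18 < min AVC = €29, price no longer covers variable cost at any output, so the firm shuts down: q = 0.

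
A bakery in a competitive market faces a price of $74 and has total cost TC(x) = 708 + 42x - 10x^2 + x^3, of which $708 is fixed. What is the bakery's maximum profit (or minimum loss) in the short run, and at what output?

AVC = 42 - 10x + x^2 has its minimum $17 at x = 5; price $74 clears that bar, so the firm operates.
With MC = 42 - 20x + 3x^2, P = MC on the upward-sloping part at x* = 8.
TR = 74·8 = 592. TC = 708 + 208 = 916. Profit = 592 − 916 = -$324.
By producing, the firm covers all variable cost plus $384 of fixed cost; shutting down would lose the full $708.

Profit = -$324 at x = 8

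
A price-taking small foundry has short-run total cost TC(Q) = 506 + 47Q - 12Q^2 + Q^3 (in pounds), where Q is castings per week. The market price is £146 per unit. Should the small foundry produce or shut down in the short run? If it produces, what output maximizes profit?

Produce at Q = 11

From TC, MC = TC'(Q) = 47 - 24Q + 3Q^2 and AVC = VC/Q = 47 - 12Q + Q^2.
The AVC parabola has its vertex at Q = 12/2 = 6, where AVC = 47 - 12·6 + 6^2 = £11.
Because £146 ≥ £11, revenue can cover variable cost; the firm operates.
P = MC gives -99 - 24Q + 3Q^2 = 0, with roots -3 and 11. Take the larger (rising MC): Q* = 11.
Check: AVC at Q = 11 is £36 ≤ P, so revenue covers variable cost.
Profit = P·Q − TC = 146·11 − 902 = £704.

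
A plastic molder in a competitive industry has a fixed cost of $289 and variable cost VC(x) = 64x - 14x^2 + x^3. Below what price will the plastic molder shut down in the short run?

Short-run supply begins at min AVC. From VC = 64x - 14x^2 + x^3, AVC = 64 - 14x + x^2.
At the minimum of AVC, MC = AVC. MC = 64 - 28x + 3x^2; setting MC = AVC gives 2x^2 - 14x = 0, so x = 7. min AVC = 15.
The firm shuts down for any P below $15.

$15 per unit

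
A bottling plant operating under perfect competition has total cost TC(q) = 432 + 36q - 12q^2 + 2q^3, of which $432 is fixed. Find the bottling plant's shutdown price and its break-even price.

AVC = 36 - 12q + 2q^2; minimized at q = 3, giving min AVC = $18. That is the shutdown price.
ATC = 432/q + 36 - 12q + 2q^2. Setting dATC/dq = −432/q^2 − 12 + 4q = 0 gives q = 6 (since 4·6^3 − 12·6^2 = 432).
min ATC = 432/6 + 36 − 12·6 + 2·6^2 = $108. That is the break-even price.
For $18 ≤ P < $108 the firm produces at a loss; below $18 it shuts down.

Shutdown price = $18; break-even price = $108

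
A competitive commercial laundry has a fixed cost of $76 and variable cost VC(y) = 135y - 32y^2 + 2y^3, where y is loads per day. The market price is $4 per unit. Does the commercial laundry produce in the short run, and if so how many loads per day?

From TC, MC = TC'(y) = 135 - 64y + 6y^2 and AVC = VC/y = 135 - 32y + 2y^2.
AVC hits its minimum where MC = AVC, at y = 8, giving min AVC = 135 - 32·8 + 2·8^2 = $7.
P = $4 lies below min AVC = $7; no output level covers variable cost.
Shutting down limits the loss to fixed cost, $76.

Shut down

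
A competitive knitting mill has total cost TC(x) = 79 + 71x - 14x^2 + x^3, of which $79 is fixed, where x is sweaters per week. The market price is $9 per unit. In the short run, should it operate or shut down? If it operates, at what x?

Variable cost is VC = 71x - 14x^2 + x^3, so AVC = VC/x = 71 - 14x + x^2 and MC = dTC/dx = 71 - 28x + 3x^2.
AVC hits its minimum where MC = AVC, at x = 7, giving min AVC = 71 - 14·7 + 7^2 = $22.
P = $9 lies below min AVC = $22; no output level covers variable cost.
Shutting down limits the loss to fixed cost, $79.

Shut down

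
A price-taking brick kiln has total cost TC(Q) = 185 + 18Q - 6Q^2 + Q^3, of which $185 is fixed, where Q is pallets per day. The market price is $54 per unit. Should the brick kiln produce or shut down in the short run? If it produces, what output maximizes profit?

Produce at Q = 6

Variable cost is VC = 18Q - 6Q^2 + Q^3, so AVC = VC/Q = 18 - 6Q + Q^2 and MC = dTC/dQ = 18 - 12Q + 3Q^2.
AVC hits its minimum where MC = AVC, at Q = 3, giving min AVC = 18 - 6·3 + 3^2 = $9.
Because $54 ≥ $9, revenue can cover variable cost; the firm operates.
Set P = MC: 54 = 18 - 12Q + 3Q^2 → -36 - 12Q + 3Q^2 = 0. The roots are Q = -2 and Q = 6; the profit-maximizing output is on the rising part of MC, so Q* = 6.
Check: AVC at Q = 6 is $18 ≤ P, so revenue covers variable cost.
Profit = P·Q − TC = 54·6 − 293 = $31.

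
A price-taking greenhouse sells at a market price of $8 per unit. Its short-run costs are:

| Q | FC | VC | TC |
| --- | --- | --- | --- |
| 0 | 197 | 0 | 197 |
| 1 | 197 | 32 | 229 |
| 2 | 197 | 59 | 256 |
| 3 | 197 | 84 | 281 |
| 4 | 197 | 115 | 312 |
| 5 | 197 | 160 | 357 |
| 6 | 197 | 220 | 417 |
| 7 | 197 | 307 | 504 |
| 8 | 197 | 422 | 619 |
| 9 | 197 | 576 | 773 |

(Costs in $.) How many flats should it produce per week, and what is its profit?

Tabulate TR − TC: Q=0: -197; Q=1: -221; Q=2: -240; Q=3: -257; Q=4: -280; Q=5: -317; Q=6: -369; Q=7: -448; Q=8: -555; Q=9: -701.
Profit is highest at Q = 0. Equivalently, the lowest AVC in the table is 84/3 ≈ $28 at Q = 3, and P = $8 falls below it — price never covers variable cost, so the firm shuts down and loses only its fixed cost.

Q = 0 (shut down); profit = -$197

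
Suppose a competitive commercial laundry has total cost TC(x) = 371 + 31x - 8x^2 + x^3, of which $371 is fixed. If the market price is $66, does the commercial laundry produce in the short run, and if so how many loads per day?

Variable cost is VC = 31x - 8x^2 + x^3, so AVC = VC/x = 31 - 8x + x^2 and MC = dTC/dx = 31 - 16x + 3x^2.
The AVC parabola has its vertex at x = 8/2 = 4, where AVC = 31 - 8·4 + 4^2 = $15.
Since P = $66 ≥ min AVC = $15, price covers variable cost and the firm should produce.
P = MC gives -35 - 16x + 3x^2 = 0, with roots -5/3 and 7. Take the larger (rising MC): x* = 7.
Check: AVC at x = 7 is $24 ≤ P, so revenue covers variable cost.
Profit = P·x − TC = 66·7 − 539 = -$77, a loss, but smaller than the $371 fixed cost the firm would lose by shutting down.

Produce at x = 7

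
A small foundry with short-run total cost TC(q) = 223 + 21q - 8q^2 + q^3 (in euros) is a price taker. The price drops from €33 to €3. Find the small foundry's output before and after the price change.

Output falls from 6 to 0 (the firm shuts down)

MC = 21 - 16q + 3q^2; the shutdown threshold is min AVC = €5 (at q = 4).
With P = €33 above the shutdown price, P = MC gives q = 6.
At P = €3 < min AVC = €5, price no longer covers variable cost at any output, so the firm shuts down: q = 0.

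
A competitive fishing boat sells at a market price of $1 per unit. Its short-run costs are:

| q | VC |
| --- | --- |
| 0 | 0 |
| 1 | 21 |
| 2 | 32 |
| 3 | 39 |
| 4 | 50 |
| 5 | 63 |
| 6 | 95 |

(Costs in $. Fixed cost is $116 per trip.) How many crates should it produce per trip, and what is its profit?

q = 0 (shut down); profit = -$116

Compute π = P·q − TC at each output: q=0: -116; q=1: -136; q=2: -146; q=3: -152; q=4: -162; q=5: -174; q=6: -205.
Profit is highest at q = 0. Equivalently, the lowest AVC in the table is 50/4 ≈ $12.50 at q = 4, and P = $1 falls below it — price never covers variable cost, so the firm shuts down and loses only its fixed cost.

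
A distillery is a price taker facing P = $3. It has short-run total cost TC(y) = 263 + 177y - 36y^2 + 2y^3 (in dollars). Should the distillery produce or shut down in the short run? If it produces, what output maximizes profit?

Shut down

From TC, MC = TC'(y) = 177 - 72y + 6y^2 and AVC = VC/y = 177 - 36y + 2y^2.
AVC is minimized where dAVC/dy = -36 + 4y = 0, at y = 9; min AVC = 177 - 36·9 + 2·9^2 = $15.
P = $3 lies below min AVC = $15; no output level covers variable cost.
The firm minimizes its loss by shutting down and losing only its fixed cost of $263.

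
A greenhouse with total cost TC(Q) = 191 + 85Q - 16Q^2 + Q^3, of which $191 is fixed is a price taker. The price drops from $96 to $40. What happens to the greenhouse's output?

Output falls from 11 to 9

MC = 85 - 32Q + 3Q^2; the shutdown threshold is min AVC = $21 (at Q = 8).
With P = $96 above the shutdown price, P = MC gives Q = 11.
At P = $40 ≥ min AVC, set P = MC: Q = 9. The firm stays open but cuts output.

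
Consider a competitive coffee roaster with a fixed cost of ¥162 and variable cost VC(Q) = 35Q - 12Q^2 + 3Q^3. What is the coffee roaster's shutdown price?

¥23 per unit

The shutdown price is the minimum of AVC. VC = 35Q - 12Q^2 + 3Q^3, so AVC = 35 - 12Q + 3Q^2.
At the minimum of AVC, MC = AVC. MC = 35 - 24Q + 9Q^2; setting MC = AVC gives 6Q^2 - 12Q = 0, so Q = 2. min AVC = 23.
The firm shuts down for any P below ¥23.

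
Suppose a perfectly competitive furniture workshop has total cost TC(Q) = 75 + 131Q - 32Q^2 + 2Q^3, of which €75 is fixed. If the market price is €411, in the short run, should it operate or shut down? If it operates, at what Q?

Produce at Q = 14

Variable cost is VC = 131Q - 32Q^2 + 2Q^3, so AVC = VC/Q = 131 - 32Q + 2Q^2 and MC = dTC/dQ = 131 - 64Q + 6Q^2.
The AVC parabola has its vertex at Q = 32/4 = 8, where AVC = 131 - 32·8 + 2·8^2 = €3.
Because €411 ≥ €3, revenue can cover variable cost; the firm operates.
Set P = MC: 411 = 131 - 64Q + 6Q^2 → -280 - 64Q + 6Q^2 = 0. The roots are Q = -10/3 and Q = 14; the profit-maximizing output is on the rising part of MC, so Q* = 14.
Check: AVC at Q = 14 is €75 ≤ P, so revenue covers variable cost.
Profit = P·Q − TC = 411·14 − 1125 = €4629.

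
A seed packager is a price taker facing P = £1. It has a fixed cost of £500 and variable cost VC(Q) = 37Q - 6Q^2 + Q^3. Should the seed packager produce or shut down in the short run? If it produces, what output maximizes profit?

Variable cost is VC = 37Q - 6Q^2 + Q^3, so AVC = VC/Q = 37 - 6Q + Q^2 and MC = dTC/dQ = 37 - 12Q + 3Q^2.
AVC hits its minimum where MC = AVC, at Q = 3, giving min AVC = 37 - 6·3 + 3^2 = £28.
P = £1 lies below min AVC = £28; no output level covers variable cost.
Shutting down limits the loss to fixed cost, £500.

Shut down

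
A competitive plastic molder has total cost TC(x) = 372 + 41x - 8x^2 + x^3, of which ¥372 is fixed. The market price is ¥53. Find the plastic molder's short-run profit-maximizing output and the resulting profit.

Profit = -¥228 at x = 6

AVC = 41 - 8x + x^2; min AVC = ¥25 at x = 4. Since P = ¥53 ≥ min AVC, the firm produces.
MC = 41 - 16x + 3x^2. Setting P = MC and taking the root on the rising branch gives x* = 6.
TR = 53·6 = 318. TC = 372 + 174 = 546. Profit = 318 − 546 = -¥228.
By producing, the firm covers all variable cost plus ¥144 of fixed cost; shutting down would lose the full ¥372.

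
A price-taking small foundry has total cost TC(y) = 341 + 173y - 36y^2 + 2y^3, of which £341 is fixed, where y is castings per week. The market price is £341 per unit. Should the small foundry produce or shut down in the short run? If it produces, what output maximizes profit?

Produce at y = 14

Variable cost is VC = 173y - 36y^2 + 2y^3, so AVC = VC/y = 173 - 36y + 2y^2 and MC = dTC/dy = 173 - 72y + 6y^2.
The AVC parabola has its vertex at y = 36/4 = 9, where AVC = 173 - 36·9 + 2·9^2 = £11.
P = £341 exceeds min AVC = £11, so the firm stays open.
Solving P = MC: -168 - 72y + 6y^2 = 0 ⇒ y = -2 or 14. On the upward-sloping branch, y* = 14.
Check: AVC at y = 14 is £61 ≤ P, so revenue covers variable cost.
Profit = P·y − TC = 341·14 − 1195 = £3579.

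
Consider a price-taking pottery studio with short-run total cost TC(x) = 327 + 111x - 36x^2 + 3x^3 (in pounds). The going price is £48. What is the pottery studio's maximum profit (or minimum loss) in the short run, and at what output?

Profit = -£33 at x = 7

AVC = 111 - 36x + 3x^2 has its minimum £3 at x = 6; price £48 clears that bar, so the firm operates.
MC = 111 - 72x + 9x^2. Setting P = MC and taking the root on the rising branch gives x* = 7.
TR = 48·7 = 336. TC = 327 + 42 = 369. Profit = 336 − 369 = -£33.
That loss of £33 beats the £327 the firm would lose by shutting down; producing recovers £294 of fixed cost.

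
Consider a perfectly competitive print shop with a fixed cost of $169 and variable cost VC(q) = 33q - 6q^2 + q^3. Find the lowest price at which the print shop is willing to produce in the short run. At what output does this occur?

The firm shuts down when price falls below the minimum of average variable cost. AVC = VC/q = 33 - 6q + q^2.
dAVC/dq = -6 + 2q = 0 gives q = 3. min AVC = 33 - 6·3 + 3^2 = 24.
For P < $24 the firm produces nothing.

$24 per unit, at q = 3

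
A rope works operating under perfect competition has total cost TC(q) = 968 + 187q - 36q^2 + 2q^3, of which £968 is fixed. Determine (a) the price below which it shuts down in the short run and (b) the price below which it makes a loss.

Shutdown price = £25; break-even price = £121

AVC = 187 - 36q + 2q^2; minimized at q = 9, giving min AVC = £25. That is the shutdown price.
ATC = 968/q + 187 - 36q + 2q^2. Setting dATC/dq = −968/q^2 − 36 + 4q = 0 gives q = 11 (since 4·11^3 − 36·11^2 = 968).
min ATC = 968/11 + 187 − 36·11 + 2·11^2 = £121. That is the break-even price.
Between these two prices the firm operates at a loss; above £121 it earns a profit.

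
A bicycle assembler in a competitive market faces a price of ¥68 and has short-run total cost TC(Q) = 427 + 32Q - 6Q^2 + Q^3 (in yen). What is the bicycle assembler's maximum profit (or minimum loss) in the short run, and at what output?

AVC = 32 - 6Q + Q^2; min AVC = ¥23 at Q = 3. Since P = ¥68 ≥ min AVC, the firm produces.
MC = 32 - 12Q + 3Q^2. Setting P = MC and taking the root on the rising branch gives Q* = 6.
TR = 68·6 = 408. TC = 427 + 192 = 619. Profit = 408 − 619 = -¥211.
By producing, the firm covers all variable cost plus ¥216 of fixed cost; shutting down would lose the full ¥427.

Profit = -¥211 at Q = 6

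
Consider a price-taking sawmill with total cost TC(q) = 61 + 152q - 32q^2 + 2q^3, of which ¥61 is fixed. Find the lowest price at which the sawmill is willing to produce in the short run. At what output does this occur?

Short-run supply begins at min AVC. From VC = 152q - 32q^2 + 2q^3, AVC = 152 - 32q + 2q^2.
dAVC/dq = -32 + 4q = 0 gives q = 8. min AVC = 152 - 32·8 + 2·8^2 = 24.
For P < ¥24 the firm produces nothing.

¥24 per unit, at q = 8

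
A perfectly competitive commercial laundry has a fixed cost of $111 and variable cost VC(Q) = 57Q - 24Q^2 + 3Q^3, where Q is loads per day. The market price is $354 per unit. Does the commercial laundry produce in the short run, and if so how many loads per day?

From TC, MC = TC'(Q) = 57 - 48Q + 9Q^2 and AVC = VC/Q = 57 - 24Q + 3Q^2.
AVC is minimized where dAVC/dQ = -24 + 6Q = 0, at Q = 4; min AVC = 57 - 24·4 + 3·4^2 = $9.
P = $354 exceeds min AVC = $9, so the firm stays open.
Set P = MC: 354 = 57 - 48Q + 9Q^2 → -297 - 48Q + 9Q^2 = 0. The roots are Q = -11/3 and Q = 9; the profit-maximizing output is on the rising part of MC, so Q* = 9.
Check: AVC at Q = 9 is $84 ≤ P, so revenue covers variable cost.
Profit = P·Q − TC = 354·9 − 867 = $2319.

Produce at Q = 9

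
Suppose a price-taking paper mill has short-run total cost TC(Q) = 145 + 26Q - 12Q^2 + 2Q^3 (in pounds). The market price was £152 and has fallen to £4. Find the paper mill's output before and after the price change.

AVC = 26 - 12Q + 2Q^2, minimized at Q = 3 where min AVC = £8. MC = 26 - 24Q + 6Q^2.
At P = £152 ≥ min AVC, set P = MC on the rising branch: Q = 7.
At P = £4 < min AVC = £8, price no longer covers variable cost at any output, so the firm shuts down: Q = 0.

Output falls from 7 to 0 (the firm shuts down)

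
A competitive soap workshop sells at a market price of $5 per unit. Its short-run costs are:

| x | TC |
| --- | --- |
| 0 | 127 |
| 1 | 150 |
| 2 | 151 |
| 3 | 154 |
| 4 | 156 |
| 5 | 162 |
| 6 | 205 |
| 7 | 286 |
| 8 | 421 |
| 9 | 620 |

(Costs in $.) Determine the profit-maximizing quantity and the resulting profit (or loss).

x = 0 (shut down); profit = -$127

Compute π = P·x − TC at each output: x=0: -127; x=1: -145; x=2: -141; x=3: -139; x=4: -136; x=5: -137; x=6: -175; x=7: -251; x=8: -381; x=9: -575.
Profit is highest at x = 0. Equivalently, the lowest AVC in the table is 35/5 ≈ $7 at x = 5, and P = $5 falls below it — price never covers variable cost, so the firm shuts down and loses only its fixed cost.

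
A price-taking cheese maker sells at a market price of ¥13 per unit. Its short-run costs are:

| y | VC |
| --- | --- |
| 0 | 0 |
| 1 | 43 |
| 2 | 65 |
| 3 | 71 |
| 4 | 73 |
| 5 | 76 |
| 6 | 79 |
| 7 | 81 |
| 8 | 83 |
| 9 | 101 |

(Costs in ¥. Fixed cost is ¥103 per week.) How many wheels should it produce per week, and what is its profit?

y = 8; profit = -¥82

Compute π = P·y − TC at each output: y=0: -103; y=1: -133; y=2: -142; y=3: -135; y=4: -124; y=5: -114; y=6: -104; y=7: -93; y=8: -82; y=9: -87.
Profit is maximized at y = 8. AVC there is 83/8 = ¥10.38 ≤ P, so producing beats shutting down (which would give -¥103).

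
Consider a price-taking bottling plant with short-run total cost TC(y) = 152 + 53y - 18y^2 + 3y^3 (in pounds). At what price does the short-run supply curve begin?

£26 per unit

The shutdown price is the minimum of AVC. VC = 53y - 18y^2 + 3y^3, so AVC = 53 - 18y + 3y^2.
dAVC/dy = -18 + 6y = 0 gives y = 3. min AVC = 53 - 18·3 + 3·3^2 = 26.
So the shutdown price is £26.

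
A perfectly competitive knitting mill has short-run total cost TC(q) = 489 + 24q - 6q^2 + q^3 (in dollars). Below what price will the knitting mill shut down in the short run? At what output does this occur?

$15 per unit, at q = 3

Short-run supply begins at min AVC. From VC = 24q - 6q^2 + q^3, AVC = 24 - 6q + q^2.
dAVC/dq = -6 + 2q = 0 gives q = 3. min AVC = 24 - 6·3 + 3^2 = 15.
For P < $15 the firm produces nothing.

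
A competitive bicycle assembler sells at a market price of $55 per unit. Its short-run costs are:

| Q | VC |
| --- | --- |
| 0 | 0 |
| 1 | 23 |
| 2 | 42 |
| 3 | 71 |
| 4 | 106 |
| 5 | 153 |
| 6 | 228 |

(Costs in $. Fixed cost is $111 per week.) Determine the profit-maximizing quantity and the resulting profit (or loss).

Profit at each row (π = 55Q − TC): Q=0: -111; Q=1: -79; Q=2: -43; Q=3: -17; Q=4: 3; Q=5: 11; Q=6: -9.
Profit is maximized at Q = 5. AVC there is 153/5 = $30.60 ≤ P, so producing beats shutting down (which would give -$111).

Q = 5; profit = $11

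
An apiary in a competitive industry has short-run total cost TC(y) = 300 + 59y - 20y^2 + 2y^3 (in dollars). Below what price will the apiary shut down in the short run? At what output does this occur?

Short-run supply begins at min AVC. From VC = 59y - 20y^2 + 2y^3, AVC = 59 - 20y + 2y^2.
dAVC/dy = -20 + 4y = 0 gives y = 5. min AVC = 59 - 20·5 + 2·5^2 = 9.
For P < $9 the firm produces nothing.

$9 per unit, at y = 5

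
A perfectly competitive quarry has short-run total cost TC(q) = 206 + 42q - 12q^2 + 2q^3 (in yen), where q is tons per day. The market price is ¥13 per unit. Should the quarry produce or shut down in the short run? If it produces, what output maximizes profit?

From TC, MC = TC'(q) = 42 - 24q + 6q^2 and AVC = VC/q = 42 - 12q + 2q^2.
The AVC parabola has its vertex at q = 12/4 = 3, where AVC = 42 - 12·3 + 2·3^2 = ¥24.
With P < min AVC (¥13 < ¥24), every unit sold adds to the loss.
Best response: produce nothing and absorb the ¥206 fixed cost.

Shut down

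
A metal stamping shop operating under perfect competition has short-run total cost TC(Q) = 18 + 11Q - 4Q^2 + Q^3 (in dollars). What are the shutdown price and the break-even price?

Shutdown price = $7; break-even price = $14

AVC = 11 - 4Q + Q^2; minimized at Q = 2, giving min AVC = $7. That is the shutdown price.
ATC = 18/Q + 11 - 4Q + Q^2. Setting dATC/dQ = −18/Q^2 − 4 + 2Q = 0 gives Q = 3 (since 2·3^3 − 4·3^2 = 18).
min ATC = 18/3 + 11 − 4·3 + 3^2 = $14. That is the break-even price.
Between these two prices the firm operates at a loss; above $14 it earns a profit.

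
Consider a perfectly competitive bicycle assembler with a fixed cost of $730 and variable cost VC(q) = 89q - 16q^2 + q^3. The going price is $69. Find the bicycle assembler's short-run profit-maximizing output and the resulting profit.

Profit = -$330 at q = 10

AVC = 89 - 16q + q^2 has its minimum $25 at q = 8; price $69 clears that bar, so the firm operates.
With MC = 89 - 32q + 3q^2, P = MC on the upward-sloping part at q* = 10.
TR = 69·10 = 690. TC = 730 + 290 = 1020. Profit = 690 − 1020 = -$330.
By producing, the firm covers all variable cost plus $400 of fixed cost; shutting down would lose the full $730.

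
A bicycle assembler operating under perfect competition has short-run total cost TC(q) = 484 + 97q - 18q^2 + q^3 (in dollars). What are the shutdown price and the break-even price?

Shutdown price = min AVC. AVC = 97 - 18q + q^2, with vertex at q = 9 and minimum $16.
ATC = 484/q + 97 - 18q + q^2. Setting dATC/dq = −484/q^2 − 18 + 2q = 0 gives q = 11 (since 2·11^3 − 18·11^2 = 484).
min ATC = 484/11 + 97 − 18·11 + 11^2 = $64. That is the break-even price.
Between these two prices the firm operates at a loss; above $64 it earns a profit.

Shutdown price = $16; break-even price = $64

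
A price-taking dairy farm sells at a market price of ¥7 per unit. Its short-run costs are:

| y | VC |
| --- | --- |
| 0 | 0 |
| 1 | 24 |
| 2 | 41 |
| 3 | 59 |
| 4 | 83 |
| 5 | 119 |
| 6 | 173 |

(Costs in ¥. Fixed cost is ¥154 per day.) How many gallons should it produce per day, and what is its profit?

y = 0 (shut down); profit = -¥154

Tabulate TR − TC: y=0: -154; y=1: -171; y=2: -181; y=3: -192; y=4: -209; y=5: -238; y=6: -285.
Profit is highest at y = 0. Equivalently, the lowest AVC in the table is 59/3 ≈ ¥19.67 at y = 3, and P = ¥7 falls below it — price never covers variable cost, so the firm shuts down and loses only its fixed cost.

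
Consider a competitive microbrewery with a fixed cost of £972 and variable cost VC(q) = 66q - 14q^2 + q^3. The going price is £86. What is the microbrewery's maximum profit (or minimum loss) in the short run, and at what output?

Profit = -£372 at q = 10

AVC = 66 - 14q + q^2; min AVC = £17 at q = 7. Since P = £86 ≥ min AVC, the firm produces.
With MC = 66 - 28q + 3q^2, P = MC on the upward-sloping part at q* = 10.
TR = 86·10 = 860. TC = 972 + 260 = 1232. Profit = 860 − 1232 = -£372.
Shutting down would mean losing the fixed cost of £972, so operating at a loss of £372 is better by £600.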